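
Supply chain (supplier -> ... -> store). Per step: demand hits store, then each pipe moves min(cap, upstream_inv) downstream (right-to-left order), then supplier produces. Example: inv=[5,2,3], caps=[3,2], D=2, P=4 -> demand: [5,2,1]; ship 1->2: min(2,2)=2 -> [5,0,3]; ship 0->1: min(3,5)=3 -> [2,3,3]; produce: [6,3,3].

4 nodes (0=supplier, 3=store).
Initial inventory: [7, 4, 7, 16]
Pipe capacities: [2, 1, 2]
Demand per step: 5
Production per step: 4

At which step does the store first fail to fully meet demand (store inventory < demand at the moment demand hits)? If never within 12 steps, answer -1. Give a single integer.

Step 1: demand=5,sold=5 ship[2->3]=2 ship[1->2]=1 ship[0->1]=2 prod=4 -> [9 5 6 13]
Step 2: demand=5,sold=5 ship[2->3]=2 ship[1->2]=1 ship[0->1]=2 prod=4 -> [11 6 5 10]
Step 3: demand=5,sold=5 ship[2->3]=2 ship[1->2]=1 ship[0->1]=2 prod=4 -> [13 7 4 7]
Step 4: demand=5,sold=5 ship[2->3]=2 ship[1->2]=1 ship[0->1]=2 prod=4 -> [15 8 3 4]
Step 5: demand=5,sold=4 ship[2->3]=2 ship[1->2]=1 ship[0->1]=2 prod=4 -> [17 9 2 2]
Step 6: demand=5,sold=2 ship[2->3]=2 ship[1->2]=1 ship[0->1]=2 prod=4 -> [19 10 1 2]
Step 7: demand=5,sold=2 ship[2->3]=1 ship[1->2]=1 ship[0->1]=2 prod=4 -> [21 11 1 1]
Step 8: demand=5,sold=1 ship[2->3]=1 ship[1->2]=1 ship[0->1]=2 prod=4 -> [23 12 1 1]
Step 9: demand=5,sold=1 ship[2->3]=1 ship[1->2]=1 ship[0->1]=2 prod=4 -> [25 13 1 1]
Step 10: demand=5,sold=1 ship[2->3]=1 ship[1->2]=1 ship[0->1]=2 prod=4 -> [27 14 1 1]
Step 11: demand=5,sold=1 ship[2->3]=1 ship[1->2]=1 ship[0->1]=2 prod=4 -> [29 15 1 1]
Step 12: demand=5,sold=1 ship[2->3]=1 ship[1->2]=1 ship[0->1]=2 prod=4 -> [31 16 1 1]
First stockout at step 5

5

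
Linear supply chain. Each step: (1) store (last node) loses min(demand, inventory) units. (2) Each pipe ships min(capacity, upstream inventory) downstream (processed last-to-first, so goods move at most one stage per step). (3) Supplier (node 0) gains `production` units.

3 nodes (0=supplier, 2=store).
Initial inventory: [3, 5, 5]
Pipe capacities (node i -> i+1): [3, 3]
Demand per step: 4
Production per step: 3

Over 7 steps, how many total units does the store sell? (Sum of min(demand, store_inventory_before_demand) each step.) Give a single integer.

Answer: 23

Derivation:
Step 1: sold=4 (running total=4) -> [3 5 4]
Step 2: sold=4 (running total=8) -> [3 5 3]
Step 3: sold=3 (running total=11) -> [3 5 3]
Step 4: sold=3 (running total=14) -> [3 5 3]
Step 5: sold=3 (running total=17) -> [3 5 3]
Step 6: sold=3 (running total=20) -> [3 5 3]
Step 7: sold=3 (running total=23) -> [3 5 3]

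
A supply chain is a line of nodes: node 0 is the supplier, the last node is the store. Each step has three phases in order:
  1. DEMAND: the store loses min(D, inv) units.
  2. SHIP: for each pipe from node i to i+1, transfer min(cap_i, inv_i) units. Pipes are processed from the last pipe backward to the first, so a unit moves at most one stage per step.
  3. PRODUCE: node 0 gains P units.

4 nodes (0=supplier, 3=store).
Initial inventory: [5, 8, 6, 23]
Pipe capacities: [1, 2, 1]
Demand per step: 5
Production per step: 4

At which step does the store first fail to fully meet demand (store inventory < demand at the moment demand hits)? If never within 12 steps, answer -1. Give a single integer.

Step 1: demand=5,sold=5 ship[2->3]=1 ship[1->2]=2 ship[0->1]=1 prod=4 -> [8 7 7 19]
Step 2: demand=5,sold=5 ship[2->3]=1 ship[1->2]=2 ship[0->1]=1 prod=4 -> [11 6 8 15]
Step 3: demand=5,sold=5 ship[2->3]=1 ship[1->2]=2 ship[0->1]=1 prod=4 -> [14 5 9 11]
Step 4: demand=5,sold=5 ship[2->3]=1 ship[1->2]=2 ship[0->1]=1 prod=4 -> [17 4 10 7]
Step 5: demand=5,sold=5 ship[2->3]=1 ship[1->2]=2 ship[0->1]=1 prod=4 -> [20 3 11 3]
Step 6: demand=5,sold=3 ship[2->3]=1 ship[1->2]=2 ship[0->1]=1 prod=4 -> [23 2 12 1]
Step 7: demand=5,sold=1 ship[2->3]=1 ship[1->2]=2 ship[0->1]=1 prod=4 -> [26 1 13 1]
Step 8: demand=5,sold=1 ship[2->3]=1 ship[1->2]=1 ship[0->1]=1 prod=4 -> [29 1 13 1]
Step 9: demand=5,sold=1 ship[2->3]=1 ship[1->2]=1 ship[0->1]=1 prod=4 -> [32 1 13 1]
Step 10: demand=5,sold=1 ship[2->3]=1 ship[1->2]=1 ship[0->1]=1 prod=4 -> [35 1 13 1]
Step 11: demand=5,sold=1 ship[2->3]=1 ship[1->2]=1 ship[0->1]=1 prod=4 -> [38 1 13 1]
Step 12: demand=5,sold=1 ship[2->3]=1 ship[1->2]=1 ship[0->1]=1 prod=4 -> [41 1 13 1]
First stockout at step 6

6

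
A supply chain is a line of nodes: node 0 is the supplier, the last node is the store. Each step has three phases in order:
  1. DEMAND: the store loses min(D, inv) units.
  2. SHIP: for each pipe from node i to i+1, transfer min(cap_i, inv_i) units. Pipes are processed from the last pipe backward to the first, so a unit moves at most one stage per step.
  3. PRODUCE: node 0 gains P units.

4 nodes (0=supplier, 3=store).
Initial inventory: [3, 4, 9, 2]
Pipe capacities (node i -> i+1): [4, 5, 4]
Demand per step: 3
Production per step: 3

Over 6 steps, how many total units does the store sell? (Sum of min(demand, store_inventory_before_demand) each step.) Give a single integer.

Answer: 17

Derivation:
Step 1: sold=2 (running total=2) -> [3 3 9 4]
Step 2: sold=3 (running total=5) -> [3 3 8 5]
Step 3: sold=3 (running total=8) -> [3 3 7 6]
Step 4: sold=3 (running total=11) -> [3 3 6 7]
Step 5: sold=3 (running total=14) -> [3 3 5 8]
Step 6: sold=3 (running total=17) -> [3 3 4 9]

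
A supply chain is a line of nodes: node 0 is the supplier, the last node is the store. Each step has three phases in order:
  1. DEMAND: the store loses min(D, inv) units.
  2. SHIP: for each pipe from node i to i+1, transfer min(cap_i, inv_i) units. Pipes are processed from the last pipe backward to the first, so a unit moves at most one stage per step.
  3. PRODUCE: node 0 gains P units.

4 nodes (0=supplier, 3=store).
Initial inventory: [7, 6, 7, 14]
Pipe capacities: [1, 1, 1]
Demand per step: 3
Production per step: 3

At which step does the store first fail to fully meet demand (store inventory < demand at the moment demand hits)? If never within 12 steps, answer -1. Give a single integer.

Step 1: demand=3,sold=3 ship[2->3]=1 ship[1->2]=1 ship[0->1]=1 prod=3 -> [9 6 7 12]
Step 2: demand=3,sold=3 ship[2->3]=1 ship[1->2]=1 ship[0->1]=1 prod=3 -> [11 6 7 10]
Step 3: demand=3,sold=3 ship[2->3]=1 ship[1->2]=1 ship[0->1]=1 prod=3 -> [13 6 7 8]
Step 4: demand=3,sold=3 ship[2->3]=1 ship[1->2]=1 ship[0->1]=1 prod=3 -> [15 6 7 6]
Step 5: demand=3,sold=3 ship[2->3]=1 ship[1->2]=1 ship[0->1]=1 prod=3 -> [17 6 7 4]
Step 6: demand=3,sold=3 ship[2->3]=1 ship[1->2]=1 ship[0->1]=1 prod=3 -> [19 6 7 2]
Step 7: demand=3,sold=2 ship[2->3]=1 ship[1->2]=1 ship[0->1]=1 prod=3 -> [21 6 7 1]
Step 8: demand=3,sold=1 ship[2->3]=1 ship[1->2]=1 ship[0->1]=1 prod=3 -> [23 6 7 1]
Step 9: demand=3,sold=1 ship[2->3]=1 ship[1->2]=1 ship[0->1]=1 prod=3 -> [25 6 7 1]
Step 10: demand=3,sold=1 ship[2->3]=1 ship[1->2]=1 ship[0->1]=1 prod=3 -> [27 6 7 1]
Step 11: demand=3,sold=1 ship[2->3]=1 ship[1->2]=1 ship[0->1]=1 prod=3 -> [29 6 7 1]
Step 12: demand=3,sold=1 ship[2->3]=1 ship[1->2]=1 ship[0->1]=1 prod=3 -> [31 6 7 1]
First stockout at step 7

7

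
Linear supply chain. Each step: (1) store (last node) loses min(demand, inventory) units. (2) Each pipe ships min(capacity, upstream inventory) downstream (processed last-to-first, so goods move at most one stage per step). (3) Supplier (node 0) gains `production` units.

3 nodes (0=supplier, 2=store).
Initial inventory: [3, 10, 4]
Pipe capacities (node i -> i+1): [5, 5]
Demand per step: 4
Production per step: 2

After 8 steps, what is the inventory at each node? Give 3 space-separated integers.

Step 1: demand=4,sold=4 ship[1->2]=5 ship[0->1]=3 prod=2 -> inv=[2 8 5]
Step 2: demand=4,sold=4 ship[1->2]=5 ship[0->1]=2 prod=2 -> inv=[2 5 6]
Step 3: demand=4,sold=4 ship[1->2]=5 ship[0->1]=2 prod=2 -> inv=[2 2 7]
Step 4: demand=4,sold=4 ship[1->2]=2 ship[0->1]=2 prod=2 -> inv=[2 2 5]
Step 5: demand=4,sold=4 ship[1->2]=2 ship[0->1]=2 prod=2 -> inv=[2 2 3]
Step 6: demand=4,sold=3 ship[1->2]=2 ship[0->1]=2 prod=2 -> inv=[2 2 2]
Step 7: demand=4,sold=2 ship[1->2]=2 ship[0->1]=2 prod=2 -> inv=[2 2 2]
Step 8: demand=4,sold=2 ship[1->2]=2 ship[0->1]=2 prod=2 -> inv=[2 2 2]

2 2 2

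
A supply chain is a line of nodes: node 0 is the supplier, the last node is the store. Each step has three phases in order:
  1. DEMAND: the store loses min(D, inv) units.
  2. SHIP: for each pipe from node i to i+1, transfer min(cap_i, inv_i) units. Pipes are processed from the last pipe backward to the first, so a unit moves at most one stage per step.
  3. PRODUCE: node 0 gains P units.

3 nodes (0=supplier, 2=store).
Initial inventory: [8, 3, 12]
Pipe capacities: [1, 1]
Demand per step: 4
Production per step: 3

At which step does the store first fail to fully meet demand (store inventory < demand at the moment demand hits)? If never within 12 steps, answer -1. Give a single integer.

Step 1: demand=4,sold=4 ship[1->2]=1 ship[0->1]=1 prod=3 -> [10 3 9]
Step 2: demand=4,sold=4 ship[1->2]=1 ship[0->1]=1 prod=3 -> [12 3 6]
Step 3: demand=4,sold=4 ship[1->2]=1 ship[0->1]=1 prod=3 -> [14 3 3]
Step 4: demand=4,sold=3 ship[1->2]=1 ship[0->1]=1 prod=3 -> [16 3 1]
Step 5: demand=4,sold=1 ship[1->2]=1 ship[0->1]=1 prod=3 -> [18 3 1]
Step 6: demand=4,sold=1 ship[1->2]=1 ship[0->1]=1 prod=3 -> [20 3 1]
Step 7: demand=4,sold=1 ship[1->2]=1 ship[0->1]=1 prod=3 -> [22 3 1]
Step 8: demand=4,sold=1 ship[1->2]=1 ship[0->1]=1 prod=3 -> [24 3 1]
Step 9: demand=4,sold=1 ship[1->2]=1 ship[0->1]=1 prod=3 -> [26 3 1]
Step 10: demand=4,sold=1 ship[1->2]=1 ship[0->1]=1 prod=3 -> [28 3 1]
Step 11: demand=4,sold=1 ship[1->2]=1 ship[0->1]=1 prod=3 -> [30 3 1]
Step 12: demand=4,sold=1 ship[1->2]=1 ship[0->1]=1 prod=3 -> [32 3 1]
First stockout at step 4

4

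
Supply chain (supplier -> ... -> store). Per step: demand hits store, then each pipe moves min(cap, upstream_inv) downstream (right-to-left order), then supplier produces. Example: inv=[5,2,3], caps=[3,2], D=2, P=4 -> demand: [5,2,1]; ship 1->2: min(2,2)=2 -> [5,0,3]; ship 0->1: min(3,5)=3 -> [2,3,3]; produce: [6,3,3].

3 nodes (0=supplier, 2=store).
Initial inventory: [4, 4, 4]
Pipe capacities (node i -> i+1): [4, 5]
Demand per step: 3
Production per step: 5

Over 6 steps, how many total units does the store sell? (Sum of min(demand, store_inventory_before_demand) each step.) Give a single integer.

Answer: 18

Derivation:
Step 1: sold=3 (running total=3) -> [5 4 5]
Step 2: sold=3 (running total=6) -> [6 4 6]
Step 3: sold=3 (running total=9) -> [7 4 7]
Step 4: sold=3 (running total=12) -> [8 4 8]
Step 5: sold=3 (running total=15) -> [9 4 9]
Step 6: sold=3 (running total=18) -> [10 4 10]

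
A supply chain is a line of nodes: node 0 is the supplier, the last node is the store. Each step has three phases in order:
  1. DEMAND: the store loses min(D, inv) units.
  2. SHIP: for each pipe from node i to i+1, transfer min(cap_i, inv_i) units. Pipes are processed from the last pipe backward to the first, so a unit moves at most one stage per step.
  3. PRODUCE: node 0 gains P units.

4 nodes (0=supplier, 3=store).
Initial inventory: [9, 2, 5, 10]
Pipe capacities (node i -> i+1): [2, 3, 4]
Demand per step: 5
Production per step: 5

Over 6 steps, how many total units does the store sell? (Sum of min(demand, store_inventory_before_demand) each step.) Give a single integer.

Step 1: sold=5 (running total=5) -> [12 2 3 9]
Step 2: sold=5 (running total=10) -> [15 2 2 7]
Step 3: sold=5 (running total=15) -> [18 2 2 4]
Step 4: sold=4 (running total=19) -> [21 2 2 2]
Step 5: sold=2 (running total=21) -> [24 2 2 2]
Step 6: sold=2 (running total=23) -> [27 2 2 2]

Answer: 23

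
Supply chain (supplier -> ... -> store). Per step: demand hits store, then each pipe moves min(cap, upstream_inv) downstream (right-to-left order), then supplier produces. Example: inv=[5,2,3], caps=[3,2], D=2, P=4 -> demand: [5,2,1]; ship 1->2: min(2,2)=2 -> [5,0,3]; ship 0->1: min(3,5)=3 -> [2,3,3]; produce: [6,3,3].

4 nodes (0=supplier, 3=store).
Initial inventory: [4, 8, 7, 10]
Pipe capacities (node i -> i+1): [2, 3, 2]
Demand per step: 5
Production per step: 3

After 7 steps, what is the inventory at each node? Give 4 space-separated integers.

Step 1: demand=5,sold=5 ship[2->3]=2 ship[1->2]=3 ship[0->1]=2 prod=3 -> inv=[5 7 8 7]
Step 2: demand=5,sold=5 ship[2->3]=2 ship[1->2]=3 ship[0->1]=2 prod=3 -> inv=[6 6 9 4]
Step 3: demand=5,sold=4 ship[2->3]=2 ship[1->2]=3 ship[0->1]=2 prod=3 -> inv=[7 5 10 2]
Step 4: demand=5,sold=2 ship[2->3]=2 ship[1->2]=3 ship[0->1]=2 prod=3 -> inv=[8 4 11 2]
Step 5: demand=5,sold=2 ship[2->3]=2 ship[1->2]=3 ship[0->1]=2 prod=3 -> inv=[9 3 12 2]
Step 6: demand=5,sold=2 ship[2->3]=2 ship[1->2]=3 ship[0->1]=2 prod=3 -> inv=[10 2 13 2]
Step 7: demand=5,sold=2 ship[2->3]=2 ship[1->2]=2 ship[0->1]=2 prod=3 -> inv=[11 2 13 2]

11 2 13 2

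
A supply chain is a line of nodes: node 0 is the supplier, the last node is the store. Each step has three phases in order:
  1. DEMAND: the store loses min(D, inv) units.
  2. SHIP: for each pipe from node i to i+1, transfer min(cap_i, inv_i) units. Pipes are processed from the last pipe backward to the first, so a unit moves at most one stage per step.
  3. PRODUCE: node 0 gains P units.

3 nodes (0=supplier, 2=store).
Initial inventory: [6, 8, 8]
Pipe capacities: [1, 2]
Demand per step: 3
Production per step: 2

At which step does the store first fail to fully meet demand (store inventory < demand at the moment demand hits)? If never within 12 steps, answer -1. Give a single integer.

Step 1: demand=3,sold=3 ship[1->2]=2 ship[0->1]=1 prod=2 -> [7 7 7]
Step 2: demand=3,sold=3 ship[1->2]=2 ship[0->1]=1 prod=2 -> [8 6 6]
Step 3: demand=3,sold=3 ship[1->2]=2 ship[0->1]=1 prod=2 -> [9 5 5]
Step 4: demand=3,sold=3 ship[1->2]=2 ship[0->1]=1 prod=2 -> [10 4 4]
Step 5: demand=3,sold=3 ship[1->2]=2 ship[0->1]=1 prod=2 -> [11 3 3]
Step 6: demand=3,sold=3 ship[1->2]=2 ship[0->1]=1 prod=2 -> [12 2 2]
Step 7: demand=3,sold=2 ship[1->2]=2 ship[0->1]=1 prod=2 -> [13 1 2]
Step 8: demand=3,sold=2 ship[1->2]=1 ship[0->1]=1 prod=2 -> [14 1 1]
Step 9: demand=3,sold=1 ship[1->2]=1 ship[0->1]=1 prod=2 -> [15 1 1]
Step 10: demand=3,sold=1 ship[1->2]=1 ship[0->1]=1 prod=2 -> [16 1 1]
Step 11: demand=3,sold=1 ship[1->2]=1 ship[0->1]=1 prod=2 -> [17 1 1]
Step 12: demand=3,sold=1 ship[1->2]=1 ship[0->1]=1 prod=2 -> [18 1 1]
First stockout at step 7

7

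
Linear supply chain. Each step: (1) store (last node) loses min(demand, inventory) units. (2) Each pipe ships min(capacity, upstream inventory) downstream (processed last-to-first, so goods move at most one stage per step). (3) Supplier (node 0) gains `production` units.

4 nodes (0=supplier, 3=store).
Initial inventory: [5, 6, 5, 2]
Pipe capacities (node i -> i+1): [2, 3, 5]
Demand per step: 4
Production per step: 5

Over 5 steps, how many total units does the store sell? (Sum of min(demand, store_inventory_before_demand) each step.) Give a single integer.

Step 1: sold=2 (running total=2) -> [8 5 3 5]
Step 2: sold=4 (running total=6) -> [11 4 3 4]
Step 3: sold=4 (running total=10) -> [14 3 3 3]
Step 4: sold=3 (running total=13) -> [17 2 3 3]
Step 5: sold=3 (running total=16) -> [20 2 2 3]

Answer: 16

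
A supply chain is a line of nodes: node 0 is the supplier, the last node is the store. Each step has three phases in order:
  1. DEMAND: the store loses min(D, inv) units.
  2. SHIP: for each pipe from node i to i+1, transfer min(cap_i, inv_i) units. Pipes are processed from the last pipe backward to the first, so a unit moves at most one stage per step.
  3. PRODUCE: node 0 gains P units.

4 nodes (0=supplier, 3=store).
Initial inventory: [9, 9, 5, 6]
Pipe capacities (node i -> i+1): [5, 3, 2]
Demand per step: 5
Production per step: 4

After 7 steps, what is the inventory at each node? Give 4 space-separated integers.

Step 1: demand=5,sold=5 ship[2->3]=2 ship[1->2]=3 ship[0->1]=5 prod=4 -> inv=[8 11 6 3]
Step 2: demand=5,sold=3 ship[2->3]=2 ship[1->2]=3 ship[0->1]=5 prod=4 -> inv=[7 13 7 2]
Step 3: demand=5,sold=2 ship[2->3]=2 ship[1->2]=3 ship[0->1]=5 prod=4 -> inv=[6 15 8 2]
Step 4: demand=5,sold=2 ship[2->3]=2 ship[1->2]=3 ship[0->1]=5 prod=4 -> inv=[5 17 9 2]
Step 5: demand=5,sold=2 ship[2->3]=2 ship[1->2]=3 ship[0->1]=5 prod=4 -> inv=[4 19 10 2]
Step 6: demand=5,sold=2 ship[2->3]=2 ship[1->2]=3 ship[0->1]=4 prod=4 -> inv=[4 20 11 2]
Step 7: demand=5,sold=2 ship[2->3]=2 ship[1->2]=3 ship[0->1]=4 prod=4 -> inv=[4 21 12 2]

4 21 12 2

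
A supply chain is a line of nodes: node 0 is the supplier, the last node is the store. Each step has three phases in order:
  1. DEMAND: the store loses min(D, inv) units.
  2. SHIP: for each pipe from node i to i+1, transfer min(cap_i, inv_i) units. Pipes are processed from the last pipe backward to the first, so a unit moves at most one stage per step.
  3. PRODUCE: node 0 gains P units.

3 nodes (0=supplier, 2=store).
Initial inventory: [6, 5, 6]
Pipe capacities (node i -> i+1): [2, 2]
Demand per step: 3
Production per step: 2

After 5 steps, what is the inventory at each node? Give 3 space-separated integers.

Step 1: demand=3,sold=3 ship[1->2]=2 ship[0->1]=2 prod=2 -> inv=[6 5 5]
Step 2: demand=3,sold=3 ship[1->2]=2 ship[0->1]=2 prod=2 -> inv=[6 5 4]
Step 3: demand=3,sold=3 ship[1->2]=2 ship[0->1]=2 prod=2 -> inv=[6 5 3]
Step 4: demand=3,sold=3 ship[1->2]=2 ship[0->1]=2 prod=2 -> inv=[6 5 2]
Step 5: demand=3,sold=2 ship[1->2]=2 ship[0->1]=2 prod=2 -> inv=[6 5 2]

6 5 2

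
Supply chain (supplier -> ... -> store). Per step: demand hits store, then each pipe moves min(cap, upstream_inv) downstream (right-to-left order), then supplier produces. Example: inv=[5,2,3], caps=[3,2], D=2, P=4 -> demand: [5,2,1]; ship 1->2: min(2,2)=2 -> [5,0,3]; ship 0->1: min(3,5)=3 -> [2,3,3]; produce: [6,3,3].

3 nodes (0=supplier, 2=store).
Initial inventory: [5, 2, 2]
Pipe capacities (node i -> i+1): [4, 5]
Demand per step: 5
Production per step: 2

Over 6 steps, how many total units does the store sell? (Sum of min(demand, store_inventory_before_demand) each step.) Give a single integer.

Step 1: sold=2 (running total=2) -> [3 4 2]
Step 2: sold=2 (running total=4) -> [2 3 4]
Step 3: sold=4 (running total=8) -> [2 2 3]
Step 4: sold=3 (running total=11) -> [2 2 2]
Step 5: sold=2 (running total=13) -> [2 2 2]
Step 6: sold=2 (running total=15) -> [2 2 2]

Answer: 15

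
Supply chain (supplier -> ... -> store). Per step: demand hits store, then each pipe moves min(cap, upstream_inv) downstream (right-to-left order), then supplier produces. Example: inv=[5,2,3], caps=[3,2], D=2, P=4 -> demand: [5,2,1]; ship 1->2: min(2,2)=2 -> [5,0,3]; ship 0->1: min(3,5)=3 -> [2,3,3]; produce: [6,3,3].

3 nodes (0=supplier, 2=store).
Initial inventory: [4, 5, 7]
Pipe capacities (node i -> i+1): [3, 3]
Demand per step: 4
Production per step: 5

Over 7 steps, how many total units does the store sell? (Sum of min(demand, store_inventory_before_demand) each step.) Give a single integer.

Answer: 25

Derivation:
Step 1: sold=4 (running total=4) -> [6 5 6]
Step 2: sold=4 (running total=8) -> [8 5 5]
Step 3: sold=4 (running total=12) -> [10 5 4]
Step 4: sold=4 (running total=16) -> [12 5 3]
Step 5: sold=3 (running total=19) -> [14 5 3]
Step 6: sold=3 (running total=22) -> [16 5 3]
Step 7: sold=3 (running total=25) -> [18 5 3]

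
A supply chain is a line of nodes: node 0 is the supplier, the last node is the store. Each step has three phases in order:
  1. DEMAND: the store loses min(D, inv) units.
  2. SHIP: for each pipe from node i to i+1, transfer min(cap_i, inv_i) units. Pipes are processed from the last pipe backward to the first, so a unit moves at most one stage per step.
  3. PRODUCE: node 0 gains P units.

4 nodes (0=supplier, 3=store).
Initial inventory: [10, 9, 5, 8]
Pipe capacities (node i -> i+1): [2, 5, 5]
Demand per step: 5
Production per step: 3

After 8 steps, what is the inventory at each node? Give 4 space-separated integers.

Step 1: demand=5,sold=5 ship[2->3]=5 ship[1->2]=5 ship[0->1]=2 prod=3 -> inv=[11 6 5 8]
Step 2: demand=5,sold=5 ship[2->3]=5 ship[1->2]=5 ship[0->1]=2 prod=3 -> inv=[12 3 5 8]
Step 3: demand=5,sold=5 ship[2->3]=5 ship[1->2]=3 ship[0->1]=2 prod=3 -> inv=[13 2 3 8]
Step 4: demand=5,sold=5 ship[2->3]=3 ship[1->2]=2 ship[0->1]=2 prod=3 -> inv=[14 2 2 6]
Step 5: demand=5,sold=5 ship[2->3]=2 ship[1->2]=2 ship[0->1]=2 prod=3 -> inv=[15 2 2 3]
Step 6: demand=5,sold=3 ship[2->3]=2 ship[1->2]=2 ship[0->1]=2 prod=3 -> inv=[16 2 2 2]
Step 7: demand=5,sold=2 ship[2->3]=2 ship[1->2]=2 ship[0->1]=2 prod=3 -> inv=[17 2 2 2]
Step 8: demand=5,sold=2 ship[2->3]=2 ship[1->2]=2 ship[0->1]=2 prod=3 -> inv=[18 2 2 2]

18 2 2 2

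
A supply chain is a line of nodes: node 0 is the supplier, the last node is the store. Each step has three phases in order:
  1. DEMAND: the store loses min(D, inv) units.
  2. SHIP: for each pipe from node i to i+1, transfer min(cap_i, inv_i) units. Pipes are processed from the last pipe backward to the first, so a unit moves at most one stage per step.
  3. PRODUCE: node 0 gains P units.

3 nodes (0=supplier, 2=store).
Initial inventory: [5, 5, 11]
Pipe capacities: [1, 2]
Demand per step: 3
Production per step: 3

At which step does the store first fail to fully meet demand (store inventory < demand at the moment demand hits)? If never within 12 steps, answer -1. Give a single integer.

Step 1: demand=3,sold=3 ship[1->2]=2 ship[0->1]=1 prod=3 -> [7 4 10]
Step 2: demand=3,sold=3 ship[1->2]=2 ship[0->1]=1 prod=3 -> [9 3 9]
Step 3: demand=3,sold=3 ship[1->2]=2 ship[0->1]=1 prod=3 -> [11 2 8]
Step 4: demand=3,sold=3 ship[1->2]=2 ship[0->1]=1 prod=3 -> [13 1 7]
Step 5: demand=3,sold=3 ship[1->2]=1 ship[0->1]=1 prod=3 -> [15 1 5]
Step 6: demand=3,sold=3 ship[1->2]=1 ship[0->1]=1 prod=3 -> [17 1 3]
Step 7: demand=3,sold=3 ship[1->2]=1 ship[0->1]=1 prod=3 -> [19 1 1]
Step 8: demand=3,sold=1 ship[1->2]=1 ship[0->1]=1 prod=3 -> [21 1 1]
Step 9: demand=3,sold=1 ship[1->2]=1 ship[0->1]=1 prod=3 -> [23 1 1]
Step 10: demand=3,sold=1 ship[1->2]=1 ship[0->1]=1 prod=3 -> [25 1 1]
Step 11: demand=3,sold=1 ship[1->2]=1 ship[0->1]=1 prod=3 -> [27 1 1]
Step 12: demand=3,sold=1 ship[1->2]=1 ship[0->1]=1 prod=3 -> [29 1 1]
First stockout at step 8

8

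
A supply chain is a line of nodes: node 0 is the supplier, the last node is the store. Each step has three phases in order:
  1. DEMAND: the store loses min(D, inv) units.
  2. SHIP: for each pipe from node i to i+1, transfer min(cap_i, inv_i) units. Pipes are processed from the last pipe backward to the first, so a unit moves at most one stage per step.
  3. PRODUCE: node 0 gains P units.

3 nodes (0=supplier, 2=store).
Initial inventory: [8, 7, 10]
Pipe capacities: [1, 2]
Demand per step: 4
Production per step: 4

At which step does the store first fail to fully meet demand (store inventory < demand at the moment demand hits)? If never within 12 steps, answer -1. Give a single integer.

Step 1: demand=4,sold=4 ship[1->2]=2 ship[0->1]=1 prod=4 -> [11 6 8]
Step 2: demand=4,sold=4 ship[1->2]=2 ship[0->1]=1 prod=4 -> [14 5 6]
Step 3: demand=4,sold=4 ship[1->2]=2 ship[0->1]=1 prod=4 -> [17 4 4]
Step 4: demand=4,sold=4 ship[1->2]=2 ship[0->1]=1 prod=4 -> [20 3 2]
Step 5: demand=4,sold=2 ship[1->2]=2 ship[0->1]=1 prod=4 -> [23 2 2]
Step 6: demand=4,sold=2 ship[1->2]=2 ship[0->1]=1 prod=4 -> [26 1 2]
Step 7: demand=4,sold=2 ship[1->2]=1 ship[0->1]=1 prod=4 -> [29 1 1]
Step 8: demand=4,sold=1 ship[1->2]=1 ship[0->1]=1 prod=4 -> [32 1 1]
Step 9: demand=4,sold=1 ship[1->2]=1 ship[0->1]=1 prod=4 -> [35 1 1]
Step 10: demand=4,sold=1 ship[1->2]=1 ship[0->1]=1 prod=4 -> [38 1 1]
Step 11: demand=4,sold=1 ship[1->2]=1 ship[0->1]=1 prod=4 -> [41 1 1]
Step 12: demand=4,sold=1 ship[1->2]=1 ship[0->1]=1 prod=4 -> [44 1 1]
First stockout at step 5

5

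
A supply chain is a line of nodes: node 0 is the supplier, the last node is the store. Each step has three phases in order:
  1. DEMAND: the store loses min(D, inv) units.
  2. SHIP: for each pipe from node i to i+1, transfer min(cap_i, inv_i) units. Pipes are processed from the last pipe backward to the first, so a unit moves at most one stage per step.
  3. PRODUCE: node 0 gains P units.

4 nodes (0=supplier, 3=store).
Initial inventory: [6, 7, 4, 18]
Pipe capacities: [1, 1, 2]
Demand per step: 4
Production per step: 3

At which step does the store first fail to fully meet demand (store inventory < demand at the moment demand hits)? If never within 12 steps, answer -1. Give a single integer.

Step 1: demand=4,sold=4 ship[2->3]=2 ship[1->2]=1 ship[0->1]=1 prod=3 -> [8 7 3 16]
Step 2: demand=4,sold=4 ship[2->3]=2 ship[1->2]=1 ship[0->1]=1 prod=3 -> [10 7 2 14]
Step 3: demand=4,sold=4 ship[2->3]=2 ship[1->2]=1 ship[0->1]=1 prod=3 -> [12 7 1 12]
Step 4: demand=4,sold=4 ship[2->3]=1 ship[1->2]=1 ship[0->1]=1 prod=3 -> [14 7 1 9]
Step 5: demand=4,sold=4 ship[2->3]=1 ship[1->2]=1 ship[0->1]=1 prod=3 -> [16 7 1 6]
Step 6: demand=4,sold=4 ship[2->3]=1 ship[1->2]=1 ship[0->1]=1 prod=3 -> [18 7 1 3]
Step 7: demand=4,sold=3 ship[2->3]=1 ship[1->2]=1 ship[0->1]=1 prod=3 -> [20 7 1 1]
Step 8: demand=4,sold=1 ship[2->3]=1 ship[1->2]=1 ship[0->1]=1 prod=3 -> [22 7 1 1]
Step 9: demand=4,sold=1 ship[2->3]=1 ship[1->2]=1 ship[0->1]=1 prod=3 -> [24 7 1 1]
Step 10: demand=4,sold=1 ship[2->3]=1 ship[1->2]=1 ship[0->1]=1 prod=3 -> [26 7 1 1]
Step 11: demand=4,sold=1 ship[2->3]=1 ship[1->2]=1 ship[0->1]=1 prod=3 -> [28 7 1 1]
Step 12: demand=4,sold=1 ship[2->3]=1 ship[1->2]=1 ship[0->1]=1 prod=3 -> [30 7 1 1]
First stockout at step 7

7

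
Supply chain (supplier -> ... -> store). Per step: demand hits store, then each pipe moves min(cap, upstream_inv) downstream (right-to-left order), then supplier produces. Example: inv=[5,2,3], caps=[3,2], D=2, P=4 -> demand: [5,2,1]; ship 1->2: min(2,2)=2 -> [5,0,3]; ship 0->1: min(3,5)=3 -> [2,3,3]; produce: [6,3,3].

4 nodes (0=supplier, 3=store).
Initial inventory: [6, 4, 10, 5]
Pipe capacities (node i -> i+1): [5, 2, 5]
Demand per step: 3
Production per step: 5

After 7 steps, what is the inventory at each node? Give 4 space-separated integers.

Step 1: demand=3,sold=3 ship[2->3]=5 ship[1->2]=2 ship[0->1]=5 prod=5 -> inv=[6 7 7 7]
Step 2: demand=3,sold=3 ship[2->3]=5 ship[1->2]=2 ship[0->1]=5 prod=5 -> inv=[6 10 4 9]
Step 3: demand=3,sold=3 ship[2->3]=4 ship[1->2]=2 ship[0->1]=5 prod=5 -> inv=[6 13 2 10]
Step 4: demand=3,sold=3 ship[2->3]=2 ship[1->2]=2 ship[0->1]=5 prod=5 -> inv=[6 16 2 9]
Step 5: demand=3,sold=3 ship[2->3]=2 ship[1->2]=2 ship[0->1]=5 prod=5 -> inv=[6 19 2 8]
Step 6: demand=3,sold=3 ship[2->3]=2 ship[1->2]=2 ship[0->1]=5 prod=5 -> inv=[6 22 2 7]
Step 7: demand=3,sold=3 ship[2->3]=2 ship[1->2]=2 ship[0->1]=5 prod=5 -> inv=[6 25 2 6]

6 25 2 6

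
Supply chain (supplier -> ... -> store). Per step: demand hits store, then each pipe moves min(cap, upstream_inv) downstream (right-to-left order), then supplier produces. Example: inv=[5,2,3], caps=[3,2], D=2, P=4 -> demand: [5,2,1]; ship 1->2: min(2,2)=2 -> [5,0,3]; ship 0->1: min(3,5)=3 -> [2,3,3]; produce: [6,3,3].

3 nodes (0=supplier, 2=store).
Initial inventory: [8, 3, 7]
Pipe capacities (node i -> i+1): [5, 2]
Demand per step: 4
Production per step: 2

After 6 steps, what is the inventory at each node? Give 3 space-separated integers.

Step 1: demand=4,sold=4 ship[1->2]=2 ship[0->1]=5 prod=2 -> inv=[5 6 5]
Step 2: demand=4,sold=4 ship[1->2]=2 ship[0->1]=5 prod=2 -> inv=[2 9 3]
Step 3: demand=4,sold=3 ship[1->2]=2 ship[0->1]=2 prod=2 -> inv=[2 9 2]
Step 4: demand=4,sold=2 ship[1->2]=2 ship[0->1]=2 prod=2 -> inv=[2 9 2]
Step 5: demand=4,sold=2 ship[1->2]=2 ship[0->1]=2 prod=2 -> inv=[2 9 2]
Step 6: demand=4,sold=2 ship[1->2]=2 ship[0->1]=2 prod=2 -> inv=[2 9 2]

2 9 2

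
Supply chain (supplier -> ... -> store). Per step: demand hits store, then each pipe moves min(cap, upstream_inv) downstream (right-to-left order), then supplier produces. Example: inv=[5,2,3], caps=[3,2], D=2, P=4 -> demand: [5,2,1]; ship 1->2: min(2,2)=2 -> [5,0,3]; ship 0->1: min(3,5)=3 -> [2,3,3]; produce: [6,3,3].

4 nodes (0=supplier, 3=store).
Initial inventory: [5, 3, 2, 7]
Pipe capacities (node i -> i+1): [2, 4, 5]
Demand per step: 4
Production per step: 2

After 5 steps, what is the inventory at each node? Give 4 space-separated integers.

Step 1: demand=4,sold=4 ship[2->3]=2 ship[1->2]=3 ship[0->1]=2 prod=2 -> inv=[5 2 3 5]
Step 2: demand=4,sold=4 ship[2->3]=3 ship[1->2]=2 ship[0->1]=2 prod=2 -> inv=[5 2 2 4]
Step 3: demand=4,sold=4 ship[2->3]=2 ship[1->2]=2 ship[0->1]=2 prod=2 -> inv=[5 2 2 2]
Step 4: demand=4,sold=2 ship[2->3]=2 ship[1->2]=2 ship[0->1]=2 prod=2 -> inv=[5 2 2 2]
Step 5: demand=4,sold=2 ship[2->3]=2 ship[1->2]=2 ship[0->1]=2 prod=2 -> inv=[5 2 2 2]

5 2 2 2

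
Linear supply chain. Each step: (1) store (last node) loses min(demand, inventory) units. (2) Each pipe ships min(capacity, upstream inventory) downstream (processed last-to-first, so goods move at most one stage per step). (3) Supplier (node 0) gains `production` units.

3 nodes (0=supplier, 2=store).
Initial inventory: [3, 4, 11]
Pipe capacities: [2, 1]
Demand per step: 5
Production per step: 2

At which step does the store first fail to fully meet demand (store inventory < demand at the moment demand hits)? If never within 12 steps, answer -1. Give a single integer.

Step 1: demand=5,sold=5 ship[1->2]=1 ship[0->1]=2 prod=2 -> [3 5 7]
Step 2: demand=5,sold=5 ship[1->2]=1 ship[0->1]=2 prod=2 -> [3 6 3]
Step 3: demand=5,sold=3 ship[1->2]=1 ship[0->1]=2 prod=2 -> [3 7 1]
Step 4: demand=5,sold=1 ship[1->2]=1 ship[0->1]=2 prod=2 -> [3 8 1]
Step 5: demand=5,sold=1 ship[1->2]=1 ship[0->1]=2 prod=2 -> [3 9 1]
Step 6: demand=5,sold=1 ship[1->2]=1 ship[0->1]=2 prod=2 -> [3 10 1]
Step 7: demand=5,sold=1 ship[1->2]=1 ship[0->1]=2 prod=2 -> [3 11 1]
Step 8: demand=5,sold=1 ship[1->2]=1 ship[0->1]=2 prod=2 -> [3 12 1]
Step 9: demand=5,sold=1 ship[1->2]=1 ship[0->1]=2 prod=2 -> [3 13 1]
Step 10: demand=5,sold=1 ship[1->2]=1 ship[0->1]=2 prod=2 -> [3 14 1]
Step 11: demand=5,sold=1 ship[1->2]=1 ship[0->1]=2 prod=2 -> [3 15 1]
Step 12: demand=5,sold=1 ship[1->2]=1 ship[0->1]=2 prod=2 -> [3 16 1]
First stockout at step 3

3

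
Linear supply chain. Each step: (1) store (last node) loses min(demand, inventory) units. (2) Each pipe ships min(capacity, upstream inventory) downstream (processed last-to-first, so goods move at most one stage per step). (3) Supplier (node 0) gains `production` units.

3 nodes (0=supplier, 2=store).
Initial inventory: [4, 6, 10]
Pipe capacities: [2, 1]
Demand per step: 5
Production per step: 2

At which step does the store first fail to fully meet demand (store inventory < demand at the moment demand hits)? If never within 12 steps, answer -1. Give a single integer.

Step 1: demand=5,sold=5 ship[1->2]=1 ship[0->1]=2 prod=2 -> [4 7 6]
Step 2: demand=5,sold=5 ship[1->2]=1 ship[0->1]=2 prod=2 -> [4 8 2]
Step 3: demand=5,sold=2 ship[1->2]=1 ship[0->1]=2 prod=2 -> [4 9 1]
Step 4: demand=5,sold=1 ship[1->2]=1 ship[0->1]=2 prod=2 -> [4 10 1]
Step 5: demand=5,sold=1 ship[1->2]=1 ship[0->1]=2 prod=2 -> [4 11 1]
Step 6: demand=5,sold=1 ship[1->2]=1 ship[0->1]=2 prod=2 -> [4 12 1]
Step 7: demand=5,sold=1 ship[1->2]=1 ship[0->1]=2 prod=2 -> [4 13 1]
Step 8: demand=5,sold=1 ship[1->2]=1 ship[0->1]=2 prod=2 -> [4 14 1]
Step 9: demand=5,sold=1 ship[1->2]=1 ship[0->1]=2 prod=2 -> [4 15 1]
Step 10: demand=5,sold=1 ship[1->2]=1 ship[0->1]=2 prod=2 -> [4 16 1]
Step 11: demand=5,sold=1 ship[1->2]=1 ship[0->1]=2 prod=2 -> [4 17 1]
Step 12: demand=5,sold=1 ship[1->2]=1 ship[0->1]=2 prod=2 -> [4 18 1]
First stockout at step 3

3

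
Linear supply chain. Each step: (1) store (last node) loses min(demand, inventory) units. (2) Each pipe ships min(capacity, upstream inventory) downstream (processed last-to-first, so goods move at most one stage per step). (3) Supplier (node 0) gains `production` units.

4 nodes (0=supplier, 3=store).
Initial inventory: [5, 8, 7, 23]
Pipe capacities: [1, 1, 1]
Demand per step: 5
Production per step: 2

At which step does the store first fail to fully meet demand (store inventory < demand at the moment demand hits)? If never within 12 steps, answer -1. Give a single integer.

Step 1: demand=5,sold=5 ship[2->3]=1 ship[1->2]=1 ship[0->1]=1 prod=2 -> [6 8 7 19]
Step 2: demand=5,sold=5 ship[2->3]=1 ship[1->2]=1 ship[0->1]=1 prod=2 -> [7 8 7 15]
Step 3: demand=5,sold=5 ship[2->3]=1 ship[1->2]=1 ship[0->1]=1 prod=2 -> [8 8 7 11]
Step 4: demand=5,sold=5 ship[2->3]=1 ship[1->2]=1 ship[0->1]=1 prod=2 -> [9 8 7 7]
Step 5: demand=5,sold=5 ship[2->3]=1 ship[1->2]=1 ship[0->1]=1 prod=2 -> [10 8 7 3]
Step 6: demand=5,sold=3 ship[2->3]=1 ship[1->2]=1 ship[0->1]=1 prod=2 -> [11 8 7 1]
Step 7: demand=5,sold=1 ship[2->3]=1 ship[1->2]=1 ship[0->1]=1 prod=2 -> [12 8 7 1]
Step 8: demand=5,sold=1 ship[2->3]=1 ship[1->2]=1 ship[0->1]=1 prod=2 -> [13 8 7 1]
Step 9: demand=5,sold=1 ship[2->3]=1 ship[1->2]=1 ship[0->1]=1 prod=2 -> [14 8 7 1]
Step 10: demand=5,sold=1 ship[2->3]=1 ship[1->2]=1 ship[0->1]=1 prod=2 -> [15 8 7 1]
Step 11: demand=5,sold=1 ship[2->3]=1 ship[1->2]=1 ship[0->1]=1 prod=2 -> [16 8 7 1]
Step 12: demand=5,sold=1 ship[2->3]=1 ship[1->2]=1 ship[0->1]=1 prod=2 -> [17 8 7 1]
First stockout at step 6

6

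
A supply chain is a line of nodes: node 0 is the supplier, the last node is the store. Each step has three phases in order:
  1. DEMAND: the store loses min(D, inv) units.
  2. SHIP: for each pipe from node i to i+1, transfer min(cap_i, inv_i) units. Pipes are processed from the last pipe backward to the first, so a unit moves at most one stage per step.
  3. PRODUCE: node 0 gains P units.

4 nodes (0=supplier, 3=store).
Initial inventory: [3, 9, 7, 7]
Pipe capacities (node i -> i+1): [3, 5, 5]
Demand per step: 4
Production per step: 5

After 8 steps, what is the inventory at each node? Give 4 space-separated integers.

Step 1: demand=4,sold=4 ship[2->3]=5 ship[1->2]=5 ship[0->1]=3 prod=5 -> inv=[5 7 7 8]
Step 2: demand=4,sold=4 ship[2->3]=5 ship[1->2]=5 ship[0->1]=3 prod=5 -> inv=[7 5 7 9]
Step 3: demand=4,sold=4 ship[2->3]=5 ship[1->2]=5 ship[0->1]=3 prod=5 -> inv=[9 3 7 10]
Step 4: demand=4,sold=4 ship[2->3]=5 ship[1->2]=3 ship[0->1]=3 prod=5 -> inv=[11 3 5 11]
Step 5: demand=4,sold=4 ship[2->3]=5 ship[1->2]=3 ship[0->1]=3 prod=5 -> inv=[13 3 3 12]
Step 6: demand=4,sold=4 ship[2->3]=3 ship[1->2]=3 ship[0->1]=3 prod=5 -> inv=[15 3 3 11]
Step 7: demand=4,sold=4 ship[2->3]=3 ship[1->2]=3 ship[0->1]=3 prod=5 -> inv=[17 3 3 10]
Step 8: demand=4,sold=4 ship[2->3]=3 ship[1->2]=3 ship[0->1]=3 prod=5 -> inv=[19 3 3 9]

19 3 3 9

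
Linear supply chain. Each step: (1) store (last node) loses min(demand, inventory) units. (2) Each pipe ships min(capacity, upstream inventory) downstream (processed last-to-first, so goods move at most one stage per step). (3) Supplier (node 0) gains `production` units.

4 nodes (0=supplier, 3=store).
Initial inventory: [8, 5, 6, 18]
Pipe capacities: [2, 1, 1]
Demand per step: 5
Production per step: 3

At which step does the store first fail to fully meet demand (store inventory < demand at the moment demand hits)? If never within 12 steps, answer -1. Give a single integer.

Step 1: demand=5,sold=5 ship[2->3]=1 ship[1->2]=1 ship[0->1]=2 prod=3 -> [9 6 6 14]
Step 2: demand=5,sold=5 ship[2->3]=1 ship[1->2]=1 ship[0->1]=2 prod=3 -> [10 7 6 10]
Step 3: demand=5,sold=5 ship[2->3]=1 ship[1->2]=1 ship[0->1]=2 prod=3 -> [11 8 6 6]
Step 4: demand=5,sold=5 ship[2->3]=1 ship[1->2]=1 ship[0->1]=2 prod=3 -> [12 9 6 2]
Step 5: demand=5,sold=2 ship[2->3]=1 ship[1->2]=1 ship[0->1]=2 prod=3 -> [13 10 6 1]
Step 6: demand=5,sold=1 ship[2->3]=1 ship[1->2]=1 ship[0->1]=2 prod=3 -> [14 11 6 1]
Step 7: demand=5,sold=1 ship[2->3]=1 ship[1->2]=1 ship[0->1]=2 prod=3 -> [15 12 6 1]
Step 8: demand=5,sold=1 ship[2->3]=1 ship[1->2]=1 ship[0->1]=2 prod=3 -> [16 13 6 1]
Step 9: demand=5,sold=1 ship[2->3]=1 ship[1->2]=1 ship[0->1]=2 prod=3 -> [17 14 6 1]
Step 10: demand=5,sold=1 ship[2->3]=1 ship[1->2]=1 ship[0->1]=2 prod=3 -> [18 15 6 1]
Step 11: demand=5,sold=1 ship[2->3]=1 ship[1->2]=1 ship[0->1]=2 prod=3 -> [19 16 6 1]
Step 12: demand=5,sold=1 ship[2->3]=1 ship[1->2]=1 ship[0->1]=2 prod=3 -> [20 17 6 1]
First stockout at step 5

5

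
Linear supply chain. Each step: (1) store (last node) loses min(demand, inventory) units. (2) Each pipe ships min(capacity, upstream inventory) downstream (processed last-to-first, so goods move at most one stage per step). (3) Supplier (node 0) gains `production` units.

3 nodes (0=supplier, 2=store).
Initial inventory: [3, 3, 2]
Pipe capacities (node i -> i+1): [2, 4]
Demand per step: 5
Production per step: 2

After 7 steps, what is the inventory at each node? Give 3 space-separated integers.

Step 1: demand=5,sold=2 ship[1->2]=3 ship[0->1]=2 prod=2 -> inv=[3 2 3]
Step 2: demand=5,sold=3 ship[1->2]=2 ship[0->1]=2 prod=2 -> inv=[3 2 2]
Step 3: demand=5,sold=2 ship[1->2]=2 ship[0->1]=2 prod=2 -> inv=[3 2 2]
Step 4: demand=5,sold=2 ship[1->2]=2 ship[0->1]=2 prod=2 -> inv=[3 2 2]
Step 5: demand=5,sold=2 ship[1->2]=2 ship[0->1]=2 prod=2 -> inv=[3 2 2]
Step 6: demand=5,sold=2 ship[1->2]=2 ship[0->1]=2 prod=2 -> inv=[3 2 2]
Step 7: demand=5,sold=2 ship[1->2]=2 ship[0->1]=2 prod=2 -> inv=[3 2 2]

3 2 2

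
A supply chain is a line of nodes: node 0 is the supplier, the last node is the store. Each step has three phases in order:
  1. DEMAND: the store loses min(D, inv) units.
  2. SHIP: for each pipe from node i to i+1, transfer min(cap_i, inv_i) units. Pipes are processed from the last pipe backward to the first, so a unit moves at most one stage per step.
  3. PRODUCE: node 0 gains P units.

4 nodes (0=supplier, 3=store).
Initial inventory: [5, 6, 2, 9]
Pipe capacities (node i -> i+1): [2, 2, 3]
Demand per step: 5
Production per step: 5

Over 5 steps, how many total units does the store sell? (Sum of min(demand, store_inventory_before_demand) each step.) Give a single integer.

Step 1: sold=5 (running total=5) -> [8 6 2 6]
Step 2: sold=5 (running total=10) -> [11 6 2 3]
Step 3: sold=3 (running total=13) -> [14 6 2 2]
Step 4: sold=2 (running total=15) -> [17 6 2 2]
Step 5: sold=2 (running total=17) -> [20 6 2 2]

Answer: 17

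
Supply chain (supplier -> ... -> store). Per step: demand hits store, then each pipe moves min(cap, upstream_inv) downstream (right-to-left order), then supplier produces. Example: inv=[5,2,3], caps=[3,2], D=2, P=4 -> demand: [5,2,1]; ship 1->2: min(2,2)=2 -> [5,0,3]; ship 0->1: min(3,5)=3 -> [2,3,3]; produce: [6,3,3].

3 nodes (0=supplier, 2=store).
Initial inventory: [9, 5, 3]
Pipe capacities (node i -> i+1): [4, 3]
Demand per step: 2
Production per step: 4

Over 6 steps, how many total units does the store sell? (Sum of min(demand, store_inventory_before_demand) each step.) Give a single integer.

Step 1: sold=2 (running total=2) -> [9 6 4]
Step 2: sold=2 (running total=4) -> [9 7 5]
Step 3: sold=2 (running total=6) -> [9 8 6]
Step 4: sold=2 (running total=8) -> [9 9 7]
Step 5: sold=2 (running total=10) -> [9 10 8]
Step 6: sold=2 (running total=12) -> [9 11 9]

Answer: 12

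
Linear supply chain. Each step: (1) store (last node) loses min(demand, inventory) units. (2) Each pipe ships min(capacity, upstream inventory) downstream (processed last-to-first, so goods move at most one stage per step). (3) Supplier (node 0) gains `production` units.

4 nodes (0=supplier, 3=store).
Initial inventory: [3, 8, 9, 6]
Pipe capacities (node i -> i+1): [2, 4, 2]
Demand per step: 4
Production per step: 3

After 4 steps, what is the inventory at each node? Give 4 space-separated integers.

Step 1: demand=4,sold=4 ship[2->3]=2 ship[1->2]=4 ship[0->1]=2 prod=3 -> inv=[4 6 11 4]
Step 2: demand=4,sold=4 ship[2->3]=2 ship[1->2]=4 ship[0->1]=2 prod=3 -> inv=[5 4 13 2]
Step 3: demand=4,sold=2 ship[2->3]=2 ship[1->2]=4 ship[0->1]=2 prod=3 -> inv=[6 2 15 2]
Step 4: demand=4,sold=2 ship[2->3]=2 ship[1->2]=2 ship[0->1]=2 prod=3 -> inv=[7 2 15 2]

7 2 15 2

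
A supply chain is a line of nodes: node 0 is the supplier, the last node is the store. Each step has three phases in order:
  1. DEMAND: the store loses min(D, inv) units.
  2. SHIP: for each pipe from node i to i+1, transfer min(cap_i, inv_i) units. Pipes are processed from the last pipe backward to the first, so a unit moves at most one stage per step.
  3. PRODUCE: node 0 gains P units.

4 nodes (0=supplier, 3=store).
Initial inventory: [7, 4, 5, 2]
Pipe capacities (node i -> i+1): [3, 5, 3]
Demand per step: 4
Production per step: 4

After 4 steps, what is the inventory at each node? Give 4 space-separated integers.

Step 1: demand=4,sold=2 ship[2->3]=3 ship[1->2]=4 ship[0->1]=3 prod=4 -> inv=[8 3 6 3]
Step 2: demand=4,sold=3 ship[2->3]=3 ship[1->2]=3 ship[0->1]=3 prod=4 -> inv=[9 3 6 3]
Step 3: demand=4,sold=3 ship[2->3]=3 ship[1->2]=3 ship[0->1]=3 prod=4 -> inv=[10 3 6 3]
Step 4: demand=4,sold=3 ship[2->3]=3 ship[1->2]=3 ship[0->1]=3 prod=4 -> inv=[11 3 6 3]

11 3 6 3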